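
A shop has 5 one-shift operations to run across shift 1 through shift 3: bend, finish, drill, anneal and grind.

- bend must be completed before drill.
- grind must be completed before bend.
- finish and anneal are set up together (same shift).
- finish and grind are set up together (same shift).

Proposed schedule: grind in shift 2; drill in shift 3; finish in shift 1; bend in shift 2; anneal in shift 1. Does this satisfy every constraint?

No — it violates: finish and grind are set up together (same shift)

finish and grind are set up together (same shift) — violated.
bend must be completed before drill — holds.
grind must be completed before bend — violated.
finish and anneal are set up together (same shift) — holds.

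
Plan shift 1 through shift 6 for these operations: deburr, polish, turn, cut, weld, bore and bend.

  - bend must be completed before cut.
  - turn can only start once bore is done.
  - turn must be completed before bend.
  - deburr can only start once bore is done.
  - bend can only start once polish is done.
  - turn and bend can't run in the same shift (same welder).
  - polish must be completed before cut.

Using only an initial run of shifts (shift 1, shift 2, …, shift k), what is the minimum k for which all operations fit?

4

The precedence chain requires at least 4 distinct shifts.
4 works (last occupied shift: shift 4): for example cut=shift 4; bore=shift 1; weld=shift 1; bend=shift 3; polish=shift 1; turn=shift 2; deburr=shift 2.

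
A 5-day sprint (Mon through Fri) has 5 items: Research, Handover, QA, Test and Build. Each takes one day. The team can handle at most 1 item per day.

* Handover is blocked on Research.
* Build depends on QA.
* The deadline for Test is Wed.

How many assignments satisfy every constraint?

Splitting on Research: it can be Mon (6), Tue (5), Wed (4), Thu (3). Listing each branch's schedules as (Handover, QA, Test, Build):
Research=Mon: (Tue,Thu,Wed,Fri) (Wed,Thu,Tue,Fri) (Thu,Tue,Wed,Fri) (Thu,Wed,Tue,Fri) (Fri,Tue,Wed,Thu) (Fri,Wed,Tue,Thu) — 6.
Research=Tue: (Wed,Thu,Mon,Fri) (Thu,Mon,Wed,Fri) (Thu,Wed,Mon,Fri) (Fri,Mon,Wed,Thu) (Fri,Wed,Mon,Thu) — 5.
Research=Wed: (Thu,Mon,Tue,Fri) (Thu,Tue,Mon,Fri) (Fri,Mon,Tue,Thu) (Fri,Tue,Mon,Thu) — 4.
Research=Thu: (Fri,Mon,Tue,Wed) (Fri,Mon,Wed,Tue) (Fri,Tue,Mon,Wed) — 3.
Summing: 6 + 5 + 4 + 3 = 18.

18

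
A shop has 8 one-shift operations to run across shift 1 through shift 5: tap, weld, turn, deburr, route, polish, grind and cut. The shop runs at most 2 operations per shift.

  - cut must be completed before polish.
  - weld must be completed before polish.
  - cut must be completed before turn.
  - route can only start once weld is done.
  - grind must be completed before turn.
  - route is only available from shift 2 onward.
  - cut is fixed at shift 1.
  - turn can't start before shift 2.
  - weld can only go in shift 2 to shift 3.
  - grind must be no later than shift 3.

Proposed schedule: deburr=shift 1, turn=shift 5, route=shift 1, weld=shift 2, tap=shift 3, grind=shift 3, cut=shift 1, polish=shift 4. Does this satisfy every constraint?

weld must be completed before polish — holds.
route is only available from shift 2 onward — violated.
turn can't start before shift 2 — holds.
grind must be no later than shift 3 — holds.
cut must be completed before turn — holds.
cut is fixed at shift 1 — holds.
route can only start once weld is done — violated.
weld can only go in shift 2 to shift 3 — holds.
grind must be completed before turn — holds.
The shop runs at most 2 operations per shift — violated.
cut must be completed before polish — holds.

No. route is only available from shift 2 onward is not satisfied.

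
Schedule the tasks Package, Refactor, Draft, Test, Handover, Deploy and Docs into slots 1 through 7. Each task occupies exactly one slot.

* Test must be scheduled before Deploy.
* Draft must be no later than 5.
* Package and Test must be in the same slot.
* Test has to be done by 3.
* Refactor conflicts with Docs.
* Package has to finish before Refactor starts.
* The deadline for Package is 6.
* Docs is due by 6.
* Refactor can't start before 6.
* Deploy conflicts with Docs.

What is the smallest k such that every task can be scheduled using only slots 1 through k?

6

The precedence chain requires at least 2 distinct slots.
Refactor can't be placed before 6, so the schedule must run through at least slot 6.
6 works (last occupied slot: 6): for example Deploy in 2; Handover in 1; Refactor in 6; Test in 1; Docs in 1; Package in 1; Draft in 1.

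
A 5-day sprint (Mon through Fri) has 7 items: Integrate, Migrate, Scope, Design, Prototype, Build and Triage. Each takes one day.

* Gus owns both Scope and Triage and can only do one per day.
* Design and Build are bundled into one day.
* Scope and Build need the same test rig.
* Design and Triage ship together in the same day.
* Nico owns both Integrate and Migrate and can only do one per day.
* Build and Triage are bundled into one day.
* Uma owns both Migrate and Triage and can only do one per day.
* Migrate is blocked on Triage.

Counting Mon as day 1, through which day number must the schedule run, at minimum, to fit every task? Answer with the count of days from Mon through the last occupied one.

The precedence chain requires at least 2 distinct days.
2 works (last occupied day: Tue): for example Triage -> Mon, Prototype -> Mon, Integrate -> Mon, Design -> Mon, Scope -> Tue, Migrate -> Tue, Build -> Mon.

2 days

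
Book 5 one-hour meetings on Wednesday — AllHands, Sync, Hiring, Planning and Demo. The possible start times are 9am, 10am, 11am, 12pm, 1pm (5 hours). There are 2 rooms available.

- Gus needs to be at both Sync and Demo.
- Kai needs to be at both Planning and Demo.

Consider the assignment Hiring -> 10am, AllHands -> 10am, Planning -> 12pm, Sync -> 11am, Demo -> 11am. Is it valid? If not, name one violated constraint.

There are 2 rooms available — holds.
Gus needs to be at both Sync and Demo — violated.
Kai needs to be at both Planning and Demo — holds.

No. Gus needs to be at both Sync and Demo is not satisfied.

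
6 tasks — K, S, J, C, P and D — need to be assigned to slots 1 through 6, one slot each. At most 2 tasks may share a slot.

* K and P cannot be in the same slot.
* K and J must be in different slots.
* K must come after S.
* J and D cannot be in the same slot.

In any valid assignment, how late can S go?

Downstream work caps S at 5.
S at 5 is achievable: P -> 2; K -> 6; D -> 2; S -> 5; C -> 1; J -> 1.

5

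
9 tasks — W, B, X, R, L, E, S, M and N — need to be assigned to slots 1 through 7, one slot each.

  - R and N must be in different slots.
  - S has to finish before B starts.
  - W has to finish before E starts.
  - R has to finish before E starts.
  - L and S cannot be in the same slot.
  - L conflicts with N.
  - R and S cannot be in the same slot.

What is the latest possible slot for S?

6

Downstream work caps S at 6.
S at 6 is achievable: L=1; S=6; N=2; R=1; E=2; M=1; B=7; W=1; X=1.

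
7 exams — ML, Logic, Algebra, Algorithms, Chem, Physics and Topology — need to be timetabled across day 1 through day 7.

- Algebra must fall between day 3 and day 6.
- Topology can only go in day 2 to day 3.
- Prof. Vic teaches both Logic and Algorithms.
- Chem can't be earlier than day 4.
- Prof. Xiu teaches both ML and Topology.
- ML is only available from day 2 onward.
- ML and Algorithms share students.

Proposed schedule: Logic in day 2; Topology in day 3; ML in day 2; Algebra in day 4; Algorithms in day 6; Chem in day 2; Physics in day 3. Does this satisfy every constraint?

Chem can't be earlier than day 4 — violated.
Algebra must fall between day 3 and day 6 — holds.
Prof. Vic teaches both Logic and Algorithms — holds.
ML is only available from day 2 onward — holds.
Topology can only go in day 2 to day 3 — holds.
ML and Algorithms share students — holds.
Prof. Xiu teaches both ML and Topology — holds.

No — it violates: Chem can't be earlier than day 4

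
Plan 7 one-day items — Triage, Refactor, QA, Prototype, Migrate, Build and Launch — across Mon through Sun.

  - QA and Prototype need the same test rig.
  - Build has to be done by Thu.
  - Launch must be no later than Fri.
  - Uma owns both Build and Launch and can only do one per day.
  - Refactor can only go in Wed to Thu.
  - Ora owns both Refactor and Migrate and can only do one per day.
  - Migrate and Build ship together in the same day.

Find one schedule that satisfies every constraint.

Migrate -> Mon, Refactor -> Wed, Launch -> Tue, Prototype -> Tue, QA -> Mon, Build -> Mon, Triage -> Mon

Checking: Build(Mon) != Launch(Tue); QA(Mon) != Prototype(Tue); Refactor(Wed) != Migrate(Mon); Migrate = Build = Mon; Refactor=Wed in [Wed,Thu]; Launch=Tue in [Mon,Fri]; Build=Mon in [Mon,Thu].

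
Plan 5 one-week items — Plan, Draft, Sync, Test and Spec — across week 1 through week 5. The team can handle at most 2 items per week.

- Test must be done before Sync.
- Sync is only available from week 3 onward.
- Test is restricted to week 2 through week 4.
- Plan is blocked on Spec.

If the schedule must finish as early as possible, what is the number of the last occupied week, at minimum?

3

The precedence chain requires at least 2 distinct weeks.
With at most 2 per week and 5 tasks, at least 3 weeks are needed.
Sync can't be placed before week 3, so the schedule must run through at least week 3.
3 works (last occupied week: week 3): for example Test in week 2; Sync in week 3; Draft in week 1; Spec in week 1; Plan in week 2.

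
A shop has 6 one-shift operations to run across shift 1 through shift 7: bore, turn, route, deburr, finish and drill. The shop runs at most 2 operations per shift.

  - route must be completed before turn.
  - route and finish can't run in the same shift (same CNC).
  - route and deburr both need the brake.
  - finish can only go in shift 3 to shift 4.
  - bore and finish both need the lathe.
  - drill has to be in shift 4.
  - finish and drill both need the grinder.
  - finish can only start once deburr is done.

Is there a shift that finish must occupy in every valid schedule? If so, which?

finish's window is shift 3–shift 4.
drill is fixed at shift 4, and finish can't share a shift with drill.
So finish must be shift 3.

shift 3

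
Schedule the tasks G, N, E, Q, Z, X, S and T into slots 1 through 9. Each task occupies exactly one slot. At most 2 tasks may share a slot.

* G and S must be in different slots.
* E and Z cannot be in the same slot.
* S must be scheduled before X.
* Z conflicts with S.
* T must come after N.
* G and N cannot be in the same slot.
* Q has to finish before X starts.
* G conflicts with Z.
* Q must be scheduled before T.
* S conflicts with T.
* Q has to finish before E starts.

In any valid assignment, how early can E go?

2

Precedence pushes E to at least 2.
E at 2 is achievable: Q -> 1, Z -> 3, S -> 1, T -> 4, G -> 4, N -> 3, E -> 2, X -> 2.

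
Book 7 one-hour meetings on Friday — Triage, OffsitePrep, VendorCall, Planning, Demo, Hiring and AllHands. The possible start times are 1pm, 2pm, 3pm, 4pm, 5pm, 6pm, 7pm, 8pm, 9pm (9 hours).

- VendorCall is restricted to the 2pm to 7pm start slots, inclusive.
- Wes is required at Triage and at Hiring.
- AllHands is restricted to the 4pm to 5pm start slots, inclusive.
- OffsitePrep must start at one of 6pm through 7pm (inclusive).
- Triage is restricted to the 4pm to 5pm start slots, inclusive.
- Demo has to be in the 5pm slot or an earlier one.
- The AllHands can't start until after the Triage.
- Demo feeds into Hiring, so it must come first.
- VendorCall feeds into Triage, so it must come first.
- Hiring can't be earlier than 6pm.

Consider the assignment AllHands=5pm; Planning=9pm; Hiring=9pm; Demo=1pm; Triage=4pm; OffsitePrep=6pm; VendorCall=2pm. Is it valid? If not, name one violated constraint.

Yes, all constraints hold

VendorCall is restricted to the 2pm to 7pm start slots, inclusive — holds.
OffsitePrep must start at one of 6pm through 7pm (inclusive) — holds.
The AllHands can't start until after the Triage — holds.
VendorCall feeds into Triage, so it must come first — holds.
Hiring can't be earlier than 6pm — holds.
Triage is restricted to the 4pm to 5pm start slots, inclusive — holds.
Wes is required at Triage and at Hiring — holds.
Demo has to be in the 5pm slot or an earlier one — holds.
Demo feeds into Hiring, so it must come first — holds.
AllHands is restricted to the 4pm to 5pm start slots, inclusive — holds.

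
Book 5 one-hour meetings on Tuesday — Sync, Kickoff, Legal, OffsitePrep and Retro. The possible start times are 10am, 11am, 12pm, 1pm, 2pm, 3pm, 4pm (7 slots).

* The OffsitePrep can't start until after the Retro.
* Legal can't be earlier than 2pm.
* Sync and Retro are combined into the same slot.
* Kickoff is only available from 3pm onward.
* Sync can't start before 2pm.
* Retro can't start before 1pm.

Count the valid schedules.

Splitting on Sync: it can be 2pm (12), 3pm (6). Listing each branch's schedules as (Kickoff, Legal, OffsitePrep, Retro):
Sync=2pm: (3pm,2pm,3pm,2pm) (3pm,2pm,4pm,2pm) (3pm,3pm,3pm,2pm) (3pm,3pm,4pm,2pm) (3pm,4pm,3pm,2pm) (3pm,4pm,4pm,2pm) (4pm,2pm,3pm,2pm) (4pm,2pm,4pm,2pm) (4pm,3pm,3pm,2pm) (4pm,3pm,4pm,2pm) (4pm,4pm,3pm,2pm) (4pm,4pm,4pm,2pm) — 12.
Sync=3pm: (3pm,2pm,4pm,3pm) (3pm,3pm,4pm,3pm) (3pm,4pm,4pm,3pm) (4pm,2pm,4pm,3pm) (4pm,3pm,4pm,3pm) (4pm,4pm,4pm,3pm) — 6.
Summing: 12 + 6 = 18.

18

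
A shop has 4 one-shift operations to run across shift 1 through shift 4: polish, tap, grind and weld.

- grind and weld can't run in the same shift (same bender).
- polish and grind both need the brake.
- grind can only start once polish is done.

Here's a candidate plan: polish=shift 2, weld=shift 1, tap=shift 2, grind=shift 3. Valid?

polish and grind both need the brake — holds.
grind can only start once polish is done — holds.
grind and weld can't run in the same shift (same bender) — holds.

Yes, all constraints hold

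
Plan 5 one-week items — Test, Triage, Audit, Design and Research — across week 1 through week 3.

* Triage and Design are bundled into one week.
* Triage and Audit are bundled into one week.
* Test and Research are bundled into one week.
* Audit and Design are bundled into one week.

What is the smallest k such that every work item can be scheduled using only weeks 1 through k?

1 works (last occupied week: week 1): for example Research -> week 1, Triage -> week 1, Design -> week 1, Test -> week 1, Audit -> week 1.

1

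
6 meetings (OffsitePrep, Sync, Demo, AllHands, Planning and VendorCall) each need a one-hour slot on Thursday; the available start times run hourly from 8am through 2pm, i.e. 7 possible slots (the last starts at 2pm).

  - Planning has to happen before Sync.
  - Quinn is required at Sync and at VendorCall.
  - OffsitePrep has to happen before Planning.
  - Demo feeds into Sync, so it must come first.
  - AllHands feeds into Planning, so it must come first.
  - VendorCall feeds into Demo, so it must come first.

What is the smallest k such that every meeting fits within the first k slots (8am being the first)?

The precedence chain requires at least 3 distinct slots.
3 works (last occupied slot: 10am): for example Demo in 9am, VendorCall in 8am, AllHands in 8am, Planning in 9am, OffsitePrep in 8am, Sync in 10am.

3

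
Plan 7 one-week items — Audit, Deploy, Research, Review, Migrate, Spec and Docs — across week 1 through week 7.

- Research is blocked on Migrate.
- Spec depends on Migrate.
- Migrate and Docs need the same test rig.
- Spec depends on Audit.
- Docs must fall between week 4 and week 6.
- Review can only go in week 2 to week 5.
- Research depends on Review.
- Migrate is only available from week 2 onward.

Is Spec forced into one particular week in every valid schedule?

Spec can be week 3 (e.g. Deploy in week 1; Audit in week 1; Research in week 3; Migrate in week 2; Review in week 2; Spec in week 3; Docs in week 4) or week 4 (e.g. Audit in week 1; Review in week 2; Docs in week 4; Spec in week 4; Research in week 3; Deploy in week 1; Migrate in week 2).

No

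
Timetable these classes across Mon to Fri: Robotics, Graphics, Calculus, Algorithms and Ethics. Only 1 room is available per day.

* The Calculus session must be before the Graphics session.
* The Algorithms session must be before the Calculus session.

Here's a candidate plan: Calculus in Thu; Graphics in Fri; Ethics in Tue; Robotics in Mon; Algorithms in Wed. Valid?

Yes, all constraints hold

The Algorithms session must be before the Calculus session — holds.
Only 1 room is available per day — holds.
The Calculus session must be before the Graphics session — holds.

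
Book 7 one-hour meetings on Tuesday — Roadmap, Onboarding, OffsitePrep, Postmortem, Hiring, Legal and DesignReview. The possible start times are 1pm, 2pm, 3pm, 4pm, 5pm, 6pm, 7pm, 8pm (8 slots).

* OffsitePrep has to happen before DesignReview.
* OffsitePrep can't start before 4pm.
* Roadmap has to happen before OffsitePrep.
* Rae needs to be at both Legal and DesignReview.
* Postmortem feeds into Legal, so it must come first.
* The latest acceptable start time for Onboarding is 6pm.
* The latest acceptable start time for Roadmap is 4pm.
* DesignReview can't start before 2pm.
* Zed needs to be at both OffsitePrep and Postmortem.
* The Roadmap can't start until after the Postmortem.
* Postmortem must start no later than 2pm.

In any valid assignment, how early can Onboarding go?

1pm

Onboarding's own window allows nothing later than 6pm.
Onboarding at 1pm is achievable: OffsitePrep in 4pm; Legal in 2pm; Postmortem in 1pm; Roadmap in 2pm; Hiring in 1pm; DesignReview in 5pm; Onboarding in 1pm.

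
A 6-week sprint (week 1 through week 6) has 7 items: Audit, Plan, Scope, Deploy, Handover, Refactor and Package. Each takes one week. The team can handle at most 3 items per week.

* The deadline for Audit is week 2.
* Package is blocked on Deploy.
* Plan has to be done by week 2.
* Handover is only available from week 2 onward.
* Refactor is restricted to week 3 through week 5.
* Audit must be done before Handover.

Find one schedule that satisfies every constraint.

Plan -> week 1, Scope -> week 2, Package -> week 2, Audit -> week 1, Refactor -> week 3, Handover -> week 2, Deploy -> week 1

Checking: Deploy(week 1) before Package(week 2); Audit(week 1) before Handover(week 2); Plan=week 1 in [week 1,week 2]; Refactor=week 3 in [week 3,week 5]; Audit=week 1 in [week 1,week 2]; Handover=week 2 in [week 2,week 6]; max 3 per week (cap 3).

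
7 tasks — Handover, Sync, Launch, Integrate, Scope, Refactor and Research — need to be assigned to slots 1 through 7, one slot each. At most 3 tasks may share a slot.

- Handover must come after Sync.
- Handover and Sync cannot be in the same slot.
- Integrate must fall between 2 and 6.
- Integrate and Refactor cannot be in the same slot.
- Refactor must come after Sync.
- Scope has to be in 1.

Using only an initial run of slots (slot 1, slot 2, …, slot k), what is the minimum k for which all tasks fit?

3

The precedence chain requires at least 2 distinct slots.
With at most 3 per slot and 7 tasks, at least 3 slots are needed.
3 works (last occupied slot: 3): for example Refactor=3; Handover=2; Research=2; Integrate=2; Sync=1; Scope=1; Launch=1.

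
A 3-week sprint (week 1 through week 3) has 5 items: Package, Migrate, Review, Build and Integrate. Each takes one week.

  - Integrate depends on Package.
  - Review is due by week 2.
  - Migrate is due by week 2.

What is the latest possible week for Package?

week 2

Downstream work caps Package at week 2.
Package at week 2 is achievable: Build -> week 1; Package -> week 2; Migrate -> week 1; Integrate -> week 3; Review -> week 1.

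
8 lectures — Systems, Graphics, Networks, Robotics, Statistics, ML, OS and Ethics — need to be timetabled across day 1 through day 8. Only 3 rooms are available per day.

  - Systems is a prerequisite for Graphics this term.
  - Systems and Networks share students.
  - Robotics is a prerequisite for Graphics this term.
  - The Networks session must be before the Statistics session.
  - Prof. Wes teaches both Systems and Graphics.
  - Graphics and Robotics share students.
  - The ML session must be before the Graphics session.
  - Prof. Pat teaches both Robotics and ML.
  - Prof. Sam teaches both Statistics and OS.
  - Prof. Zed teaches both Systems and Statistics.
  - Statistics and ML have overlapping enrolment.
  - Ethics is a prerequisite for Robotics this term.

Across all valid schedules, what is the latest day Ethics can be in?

day 6

Downstream work caps Ethics at day 6.
Ethics at day 6 is achievable: Ethics=day 6, Systems=day 1, Graphics=day 8, Statistics=day 3, ML=day 1, Networks=day 2, Robotics=day 7, OS=day 1.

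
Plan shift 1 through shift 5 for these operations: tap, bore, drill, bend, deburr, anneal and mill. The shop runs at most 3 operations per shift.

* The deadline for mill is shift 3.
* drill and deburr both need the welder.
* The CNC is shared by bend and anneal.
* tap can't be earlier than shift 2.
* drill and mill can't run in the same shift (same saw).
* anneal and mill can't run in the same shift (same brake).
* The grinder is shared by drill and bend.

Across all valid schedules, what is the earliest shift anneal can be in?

anneal at shift 1 is achievable: drill=shift 1; bore=shift 1; mill=shift 2; deburr=shift 3; tap=shift 2; bend=shift 2; anneal=shift 1.

shift 1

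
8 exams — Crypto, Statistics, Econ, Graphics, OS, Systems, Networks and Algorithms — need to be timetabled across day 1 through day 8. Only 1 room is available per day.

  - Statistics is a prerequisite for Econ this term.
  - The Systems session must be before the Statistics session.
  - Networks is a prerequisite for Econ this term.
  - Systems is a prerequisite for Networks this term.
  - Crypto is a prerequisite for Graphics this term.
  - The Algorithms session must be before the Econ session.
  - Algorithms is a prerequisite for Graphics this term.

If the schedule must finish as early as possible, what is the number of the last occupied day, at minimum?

8

The precedence chain requires at least 3 distinct days.
With at most 1 per day and 8 exams, at least 8 days are needed.
8 works (last occupied day: day 8): for example Algorithms -> day 4; Econ -> day 5; Crypto -> day 6; Statistics -> day 2; Networks -> day 3; Graphics -> day 7; OS -> day 8; Systems -> day 1.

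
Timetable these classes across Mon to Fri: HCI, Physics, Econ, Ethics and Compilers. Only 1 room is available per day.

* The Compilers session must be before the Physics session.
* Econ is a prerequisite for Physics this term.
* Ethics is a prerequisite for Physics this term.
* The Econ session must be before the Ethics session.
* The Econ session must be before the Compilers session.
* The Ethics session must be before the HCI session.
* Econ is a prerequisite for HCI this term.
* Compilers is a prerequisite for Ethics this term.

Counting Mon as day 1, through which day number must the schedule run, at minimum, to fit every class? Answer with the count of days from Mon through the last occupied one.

The precedence chain requires at least 4 distinct days.
With at most 1 per day and 5 classes, at least 5 days are needed.
5 works (last occupied day: Fri): for example Physics=Thu, HCI=Fri, Ethics=Wed, Econ=Mon, Compilers=Tue.

5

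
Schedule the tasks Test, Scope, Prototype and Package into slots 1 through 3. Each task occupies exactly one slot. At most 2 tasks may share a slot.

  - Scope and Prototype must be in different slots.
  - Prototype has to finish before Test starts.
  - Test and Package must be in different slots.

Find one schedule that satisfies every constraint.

Scope=2, Package=1, Test=2, Prototype=1

Checking: Prototype(1) before Test(2); Scope(2) != Prototype(1); Test(2) != Package(1); max 2 per slot (cap 2).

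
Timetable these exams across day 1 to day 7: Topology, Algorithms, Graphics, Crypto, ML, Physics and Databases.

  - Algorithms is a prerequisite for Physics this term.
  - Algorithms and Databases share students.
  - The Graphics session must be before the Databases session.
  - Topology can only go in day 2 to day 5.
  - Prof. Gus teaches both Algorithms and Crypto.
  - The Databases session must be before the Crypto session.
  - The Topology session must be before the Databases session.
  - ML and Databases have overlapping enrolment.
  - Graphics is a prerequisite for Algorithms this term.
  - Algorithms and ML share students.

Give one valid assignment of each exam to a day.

Algorithms -> day 2; Graphics -> day 1; Topology -> day 2; ML -> day 1; Physics -> day 3; Databases -> day 3; Crypto -> day 4

Checking: Databases(day 3) before Crypto(day 4); Graphics(day 1) before Algorithms(day 2); Topology(day 2) before Databases(day 3); Algorithms(day 2) before Physics(day 3); Graphics(day 1) before Databases(day 3); Algorithms(day 2) != ML(day 1); Algorithms(day 2) != Crypto(day 4); ML(day 1) != Databases(day 3); Algorithms(day 2) != Databases(day 3); Topology=day 2 in [day 2,day 5].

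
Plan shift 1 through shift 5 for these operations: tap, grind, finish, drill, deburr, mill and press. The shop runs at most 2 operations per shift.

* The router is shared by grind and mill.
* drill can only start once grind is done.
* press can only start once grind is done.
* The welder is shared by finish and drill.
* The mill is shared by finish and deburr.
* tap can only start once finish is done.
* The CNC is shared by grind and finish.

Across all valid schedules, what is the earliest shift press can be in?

Precedence pushes press to at least shift 2.
press at shift 2 is achievable: deburr -> shift 1, grind -> shift 1, press -> shift 2, tap -> shift 3, drill -> shift 3, finish -> shift 2, mill -> shift 4.

shift 2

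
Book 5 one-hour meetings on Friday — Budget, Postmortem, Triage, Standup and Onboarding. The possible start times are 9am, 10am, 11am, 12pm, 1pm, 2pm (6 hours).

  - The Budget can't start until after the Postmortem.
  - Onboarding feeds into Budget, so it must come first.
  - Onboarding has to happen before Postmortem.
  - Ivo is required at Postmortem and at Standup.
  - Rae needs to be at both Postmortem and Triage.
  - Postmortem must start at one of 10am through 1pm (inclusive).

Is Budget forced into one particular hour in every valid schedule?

No

Budget can be 11am (e.g. Budget in 11am, Onboarding in 9am, Postmortem in 10am, Standup in 9am, Triage in 9am) or 12pm (e.g. Triage -> 9am, Budget -> 12pm, Onboarding -> 9am, Standup -> 9am, Postmortem -> 10am).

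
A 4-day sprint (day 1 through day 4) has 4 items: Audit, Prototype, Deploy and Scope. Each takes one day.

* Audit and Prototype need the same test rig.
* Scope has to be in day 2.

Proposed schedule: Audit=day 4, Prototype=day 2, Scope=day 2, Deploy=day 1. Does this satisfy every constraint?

Valid

Scope has to be in day 2 — holds.
Audit and Prototype need the same test rig — holds.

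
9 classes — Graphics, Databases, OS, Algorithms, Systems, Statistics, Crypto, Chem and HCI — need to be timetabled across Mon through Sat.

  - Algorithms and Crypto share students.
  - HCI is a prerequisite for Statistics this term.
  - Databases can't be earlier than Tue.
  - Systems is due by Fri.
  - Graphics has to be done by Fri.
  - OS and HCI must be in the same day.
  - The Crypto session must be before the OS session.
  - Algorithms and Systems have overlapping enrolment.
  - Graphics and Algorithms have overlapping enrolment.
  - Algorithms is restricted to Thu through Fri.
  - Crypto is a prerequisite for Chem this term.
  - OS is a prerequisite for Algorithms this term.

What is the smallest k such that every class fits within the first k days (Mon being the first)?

4

The precedence chain requires at least 3 distinct days.
Algorithms can't be placed before Thu — that is day 4 counting from Mon — so the schedule must run through at least 4 days.
4 works (last occupied day: Thu): for example Chem -> Tue, Crypto -> Mon, Graphics -> Mon, HCI -> Tue, Algorithms -> Thu, Databases -> Tue, Statistics -> Wed, Systems -> Mon, OS -> Tue.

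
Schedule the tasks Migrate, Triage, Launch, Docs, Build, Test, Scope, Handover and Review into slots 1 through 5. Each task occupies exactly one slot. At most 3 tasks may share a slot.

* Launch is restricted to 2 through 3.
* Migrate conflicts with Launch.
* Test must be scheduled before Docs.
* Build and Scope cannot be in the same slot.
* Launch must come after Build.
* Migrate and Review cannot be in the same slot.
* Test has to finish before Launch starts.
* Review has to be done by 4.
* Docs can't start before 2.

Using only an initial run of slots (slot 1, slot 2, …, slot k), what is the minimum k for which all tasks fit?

3 slots

The precedence chain requires at least 2 distinct slots.
With at most 3 per slot and 9 tasks, at least 3 slots are needed.
3 works (last occupied slot: 3): for example Handover in 3; Migrate in 1; Test in 1; Review in 3; Docs in 2; Triage in 2; Scope in 3; Build in 1; Launch in 2.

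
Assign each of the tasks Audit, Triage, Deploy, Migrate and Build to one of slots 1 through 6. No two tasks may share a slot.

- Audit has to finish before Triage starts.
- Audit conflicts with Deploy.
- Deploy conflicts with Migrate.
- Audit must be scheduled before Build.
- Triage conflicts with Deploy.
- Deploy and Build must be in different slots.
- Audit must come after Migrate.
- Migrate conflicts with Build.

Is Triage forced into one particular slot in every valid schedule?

Triage can be 3 (e.g. Build=4; Triage=3; Deploy=5; Migrate=1; Audit=2) or 4 (e.g. Audit -> 2; Triage -> 4; Migrate -> 1; Deploy -> 5; Build -> 3).

No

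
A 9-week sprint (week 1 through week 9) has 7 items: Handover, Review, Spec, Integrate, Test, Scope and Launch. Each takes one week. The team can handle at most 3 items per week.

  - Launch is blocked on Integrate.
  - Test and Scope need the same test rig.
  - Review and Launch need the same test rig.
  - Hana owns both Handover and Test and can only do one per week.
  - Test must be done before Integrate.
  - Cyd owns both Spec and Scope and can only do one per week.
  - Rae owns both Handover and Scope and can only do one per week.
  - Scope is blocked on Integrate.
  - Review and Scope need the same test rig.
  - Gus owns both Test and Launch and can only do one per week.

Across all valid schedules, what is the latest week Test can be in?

Downstream work caps Test at week 7.
Test at week 7 is achievable: Review=week 1, Handover=week 1, Launch=week 9, Scope=week 9, Test=week 7, Spec=week 1, Integrate=week 8.

week 7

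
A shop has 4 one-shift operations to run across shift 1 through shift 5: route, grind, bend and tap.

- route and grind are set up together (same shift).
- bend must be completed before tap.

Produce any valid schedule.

grind in shift 1, route in shift 1, tap in shift 2, bend in shift 1

Checking: bend(shift 1) before tap(shift 2); route = grind = shift 1.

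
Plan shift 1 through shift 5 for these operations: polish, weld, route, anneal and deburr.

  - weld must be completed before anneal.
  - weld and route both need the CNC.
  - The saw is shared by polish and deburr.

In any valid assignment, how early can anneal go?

shift 2

Precedence pushes anneal to at least shift 2.
anneal at shift 2 is achievable: route in shift 2, weld in shift 1, polish in shift 1, anneal in shift 2, deburr in shift 2.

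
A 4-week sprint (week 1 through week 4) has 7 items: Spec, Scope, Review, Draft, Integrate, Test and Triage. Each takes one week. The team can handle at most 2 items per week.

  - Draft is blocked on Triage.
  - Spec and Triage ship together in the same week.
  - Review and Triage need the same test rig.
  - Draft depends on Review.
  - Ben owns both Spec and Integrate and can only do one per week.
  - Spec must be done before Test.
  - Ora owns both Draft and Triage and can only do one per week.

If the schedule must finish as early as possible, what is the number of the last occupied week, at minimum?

week 4

The precedence chain requires at least 2 distinct weeks.
With at most 2 per week and 7 tasks, at least 4 weeks are needed.
4 works (last occupied week: week 4): for example Draft=week 3; Test=week 2; Integrate=week 4; Review=week 2; Spec=week 1; Scope=week 3; Triage=week 1.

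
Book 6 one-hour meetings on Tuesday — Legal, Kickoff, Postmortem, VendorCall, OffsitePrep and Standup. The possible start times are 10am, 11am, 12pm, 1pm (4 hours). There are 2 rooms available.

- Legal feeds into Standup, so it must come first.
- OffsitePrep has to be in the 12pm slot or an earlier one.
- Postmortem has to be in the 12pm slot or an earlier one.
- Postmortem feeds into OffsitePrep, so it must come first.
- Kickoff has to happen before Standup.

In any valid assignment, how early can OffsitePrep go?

Precedence pushes OffsitePrep to at least 11am; OffsitePrep's own window allows nothing later than 12pm.
OffsitePrep at 11am is achievable: OffsitePrep=11am, Postmortem=10am, VendorCall=12pm, Kickoff=11am, Standup=12pm, Legal=10am.

11am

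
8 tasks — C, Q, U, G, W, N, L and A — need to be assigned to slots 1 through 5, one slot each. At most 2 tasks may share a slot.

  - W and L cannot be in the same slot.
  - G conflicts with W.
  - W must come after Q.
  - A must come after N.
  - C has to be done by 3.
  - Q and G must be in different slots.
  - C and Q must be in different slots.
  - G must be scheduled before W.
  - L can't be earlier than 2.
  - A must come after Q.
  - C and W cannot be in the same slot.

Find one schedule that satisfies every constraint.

G in 1; Q in 2; C in 1; U in 4; N in 3; W in 3; L in 2; A in 4

Checking: N(3) before A(4); Q(2) before W(3); G(1) before W(3); Q(2) before A(4); Q(2) != G(1); G(1) != W(3); C(1) != Q(2); W(3) != L(2); C(1) != W(3); C=1 in [1,3]; L=2 in [2,5]; max 2 per slot (cap 2).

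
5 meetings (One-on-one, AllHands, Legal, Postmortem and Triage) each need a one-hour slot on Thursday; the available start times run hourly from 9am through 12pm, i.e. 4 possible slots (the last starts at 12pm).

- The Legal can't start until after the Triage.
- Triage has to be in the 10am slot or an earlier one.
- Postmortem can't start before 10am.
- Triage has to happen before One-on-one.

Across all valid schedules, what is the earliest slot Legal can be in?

Precedence pushes Legal to at least 10am.
Legal at 10am is achievable: One-on-one=10am; Triage=9am; AllHands=9am; Postmortem=10am; Legal=10am.

10am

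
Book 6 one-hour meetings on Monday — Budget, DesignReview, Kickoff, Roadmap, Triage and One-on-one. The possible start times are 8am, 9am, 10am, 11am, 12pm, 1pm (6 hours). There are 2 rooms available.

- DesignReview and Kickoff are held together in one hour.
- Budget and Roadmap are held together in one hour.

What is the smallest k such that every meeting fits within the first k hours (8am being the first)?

With at most 2 per hour and 6 meetings, at least 3 hours are needed.
3 works (last occupied hour: 10am): for example Budget=8am; Roadmap=8am; Kickoff=9am; Triage=10am; One-on-one=10am; DesignReview=9am.

3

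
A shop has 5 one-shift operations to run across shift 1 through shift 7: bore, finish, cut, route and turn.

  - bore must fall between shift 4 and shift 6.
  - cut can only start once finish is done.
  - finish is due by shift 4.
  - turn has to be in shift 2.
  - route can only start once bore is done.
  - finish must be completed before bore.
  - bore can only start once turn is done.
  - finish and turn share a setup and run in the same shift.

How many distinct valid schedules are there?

30

Splitting on bore: it can be shift 4 (15), shift 5 (10), shift 6 (5). Listing each branch's schedules as (finish, cut, route, turn) by shift number:
bore=shift 4: (2,3,5,2) (2,3,6,2) (2,3,7,2) (2,4,5,2) (2,4,6,2) (2,4,7,2) (2,5,5,2) (2,5,6,2) (2,5,7,2) (2,6,5,2) (2,6,6,2) (2,6,7,2) (2,7,5,2) (2,7,6,2) (2,7,7,2) — 15.
bore=shift 5: (2,3,6,2) (2,3,7,2) (2,4,6,2) (2,4,7,2) (2,5,6,2) (2,5,7,2) (2,6,6,2) (2,6,7,2) (2,7,6,2) (2,7,7,2) — 10.
bore=shift 6: (2,3,7,2) (2,4,7,2) (2,5,7,2) (2,6,7,2) (2,7,7,2) — 5.
Summing: 15 + 10 + 5 = 30.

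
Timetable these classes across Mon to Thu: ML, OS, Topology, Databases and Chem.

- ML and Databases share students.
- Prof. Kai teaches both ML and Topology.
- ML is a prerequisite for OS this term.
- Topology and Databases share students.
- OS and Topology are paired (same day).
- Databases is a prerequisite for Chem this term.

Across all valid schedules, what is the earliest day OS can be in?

Tue

Precedence pushes OS to at least Tue.
OS at Tue is achievable: OS in Tue, Databases in Wed, Topology in Tue, ML in Mon, Chem in Thu.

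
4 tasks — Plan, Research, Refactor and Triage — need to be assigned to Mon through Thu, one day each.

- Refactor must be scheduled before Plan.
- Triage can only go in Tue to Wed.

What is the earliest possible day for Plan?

Precedence pushes Plan to at least Tue.
Plan at Tue is achievable: Research=Mon; Triage=Tue; Plan=Tue; Refactor=Mon.

Tue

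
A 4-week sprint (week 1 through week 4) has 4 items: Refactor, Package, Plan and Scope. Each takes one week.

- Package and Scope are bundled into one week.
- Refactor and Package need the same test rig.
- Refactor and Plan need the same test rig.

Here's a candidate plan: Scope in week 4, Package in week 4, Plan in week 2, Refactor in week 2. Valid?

No. Refactor and Plan need the same test rig is not satisfied.

Refactor and Plan need the same test rig — violated.
Refactor and Package need the same test rig — holds.
Package and Scope are bundled into one week — holds.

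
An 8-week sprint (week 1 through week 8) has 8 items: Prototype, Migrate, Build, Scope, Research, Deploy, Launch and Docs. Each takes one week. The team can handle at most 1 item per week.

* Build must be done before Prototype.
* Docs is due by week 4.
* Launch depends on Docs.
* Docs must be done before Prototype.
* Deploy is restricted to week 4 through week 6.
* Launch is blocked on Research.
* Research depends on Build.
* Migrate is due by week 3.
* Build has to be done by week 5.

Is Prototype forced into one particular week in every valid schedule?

No

Prototype can be week 4 (e.g. Build in week 3, Migrate in week 1, Launch in week 7, Deploy in week 5, Research in week 6, Prototype in week 4, Docs in week 2, Scope in week 8) or week 5 (e.g. Research=week 6; Migrate=week 1; Scope=week 8; Prototype=week 5; Deploy=week 4; Docs=week 2; Build=week 3; Launch=week 7).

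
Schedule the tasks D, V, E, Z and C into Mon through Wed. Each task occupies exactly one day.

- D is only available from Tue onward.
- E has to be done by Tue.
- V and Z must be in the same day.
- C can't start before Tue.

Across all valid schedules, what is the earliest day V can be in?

Mon

V at Mon is achievable: D -> Tue; E -> Mon; Z -> Mon; V -> Mon; C -> Tue.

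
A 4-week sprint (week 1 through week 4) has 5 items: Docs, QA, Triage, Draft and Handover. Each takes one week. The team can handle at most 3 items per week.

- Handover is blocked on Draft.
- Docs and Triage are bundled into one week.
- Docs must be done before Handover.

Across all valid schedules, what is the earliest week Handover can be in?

week 2

Precedence pushes Handover to at least week 2.
Handover at week 2 is achievable: Draft=week 1, Handover=week 2, QA=week 2, Triage=week 1, Docs=week 1.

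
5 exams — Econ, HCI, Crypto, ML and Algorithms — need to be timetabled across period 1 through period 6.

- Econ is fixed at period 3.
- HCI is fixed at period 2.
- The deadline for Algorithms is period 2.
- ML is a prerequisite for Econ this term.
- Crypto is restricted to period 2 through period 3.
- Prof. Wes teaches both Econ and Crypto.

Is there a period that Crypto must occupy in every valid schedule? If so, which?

period 2

Crypto's window is period 2–period 3.
Econ is fixed at period 3, and Crypto can't share a period with Econ.
So Crypto must be period 2.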